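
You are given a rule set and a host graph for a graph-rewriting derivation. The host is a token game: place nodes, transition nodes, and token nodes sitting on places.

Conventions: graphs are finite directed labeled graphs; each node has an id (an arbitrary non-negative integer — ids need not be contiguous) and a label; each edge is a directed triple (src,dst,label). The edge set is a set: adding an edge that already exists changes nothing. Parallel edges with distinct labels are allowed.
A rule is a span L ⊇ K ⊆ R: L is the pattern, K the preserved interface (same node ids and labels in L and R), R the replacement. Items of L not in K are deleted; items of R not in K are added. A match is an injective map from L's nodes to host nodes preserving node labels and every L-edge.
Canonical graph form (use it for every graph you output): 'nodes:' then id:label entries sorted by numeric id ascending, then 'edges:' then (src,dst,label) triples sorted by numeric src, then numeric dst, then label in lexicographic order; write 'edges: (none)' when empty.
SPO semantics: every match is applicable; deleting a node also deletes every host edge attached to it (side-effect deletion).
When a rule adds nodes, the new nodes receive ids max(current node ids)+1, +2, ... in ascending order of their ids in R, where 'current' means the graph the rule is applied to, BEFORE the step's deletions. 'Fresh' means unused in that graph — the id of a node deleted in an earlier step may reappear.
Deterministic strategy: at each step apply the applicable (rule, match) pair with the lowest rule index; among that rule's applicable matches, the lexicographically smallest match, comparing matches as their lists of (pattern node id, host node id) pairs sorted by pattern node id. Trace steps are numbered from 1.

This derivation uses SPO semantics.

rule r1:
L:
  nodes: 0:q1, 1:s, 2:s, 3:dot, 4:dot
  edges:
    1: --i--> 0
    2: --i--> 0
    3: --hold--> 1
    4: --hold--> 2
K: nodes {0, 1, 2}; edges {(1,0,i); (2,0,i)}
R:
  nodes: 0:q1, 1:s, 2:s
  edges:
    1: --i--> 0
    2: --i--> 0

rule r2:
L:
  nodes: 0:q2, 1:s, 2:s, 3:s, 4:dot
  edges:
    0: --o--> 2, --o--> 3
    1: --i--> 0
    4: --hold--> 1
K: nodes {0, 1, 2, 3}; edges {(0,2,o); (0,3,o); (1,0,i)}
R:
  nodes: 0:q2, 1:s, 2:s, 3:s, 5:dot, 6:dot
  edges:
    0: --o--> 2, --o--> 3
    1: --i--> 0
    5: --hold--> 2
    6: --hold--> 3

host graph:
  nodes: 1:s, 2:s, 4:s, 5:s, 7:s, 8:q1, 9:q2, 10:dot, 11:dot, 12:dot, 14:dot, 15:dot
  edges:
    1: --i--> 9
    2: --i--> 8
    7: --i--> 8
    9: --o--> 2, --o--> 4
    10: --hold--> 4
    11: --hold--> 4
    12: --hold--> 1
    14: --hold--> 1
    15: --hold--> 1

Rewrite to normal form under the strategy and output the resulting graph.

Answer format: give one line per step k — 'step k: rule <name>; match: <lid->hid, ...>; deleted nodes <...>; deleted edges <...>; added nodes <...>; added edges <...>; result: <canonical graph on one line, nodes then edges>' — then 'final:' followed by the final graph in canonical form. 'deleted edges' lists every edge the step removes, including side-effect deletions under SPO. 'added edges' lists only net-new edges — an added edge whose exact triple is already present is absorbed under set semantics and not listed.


step 1: rule r2; match: 0->9, 1->1, 2->2, 3->4, 4->12; deleted nodes 12; deleted edges (12,1,hold); added nodes 16, 17; added edges (16,2,hold); (17,4,hold); result: nodes: 1:s, 2:s, 4:s, 5:s, 7:s, 8:q1, 9:q2, 10:dot, 11:dot, 14:dot, 15:dot, 16:dot, 17:dot edges: (1,9,i); (2,8,i); (7,8,i); (9,2,o); (9,4,o); (10,4,hold); (11,4,hold); (14,1,hold); (15,1,hold); (16,2,hold); (17,4,hold)
step 2: rule r2; match: 0->9, 1->1, 2->2, 3->4, 4->14; deleted nodes 14; deleted edges (14,1,hold); added nodes 18, 19; added edges (18,2,hold); (19,4,hold); result: nodes: 1:s, 2:s, 4:s, 5:s, 7:s, 8:q1, 9:q2, 10:dot, 11:dot, 15:dot, 16:dot, 17:dot, 18:dot, 19:dot edges: (1,9,i); (2,8,i); (7,8,i); (9,2,o); (9,4,o); (10,4,hold); (11,4,hold); (15,1,hold); (16,2,hold); (17,4,hold); (18,2,hold); (19,4,hold)
step 3: rule r2; match: 0->9, 1->1, 2->2, 3->4, 4->15; deleted nodes 15; deleted edges (15,1,hold); added nodes 20, 21; added edges (20,2,hold); (21,4,hold); result: nodes: 1:s, 2:s, 4:s, 5:s, 7:s, 8:q1, 9:q2, 10:dot, 11:dot, 16:dot, 17:dot, 18:dot, 19:dot, 20:dot, 21:dot edges: (1,9,i); (2,8,i); (7,8,i); (9,2,o); (9,4,o); (10,4,hold); (11,4,hold); (16,2,hold); (17,4,hold); (18,2,hold); (19,4,hold); (20,2,hold); (21,4,hold)
final:
nodes: 1:s, 2:s, 4:s, 5:s, 7:s, 8:q1, 9:q2, 10:dot, 11:dot, 16:dot, 17:dot, 18:dot, 19:dot, 20:dot, 21:dot
edges: (1,9,i); (2,8,i); (7,8,i); (9,2,o); (9,4,o); (10,4,hold); (11,4,hold); (16,2,hold); (17,4,hold); (18,2,hold); (19,4,hold); (20,2,hold); (21,4,hold)


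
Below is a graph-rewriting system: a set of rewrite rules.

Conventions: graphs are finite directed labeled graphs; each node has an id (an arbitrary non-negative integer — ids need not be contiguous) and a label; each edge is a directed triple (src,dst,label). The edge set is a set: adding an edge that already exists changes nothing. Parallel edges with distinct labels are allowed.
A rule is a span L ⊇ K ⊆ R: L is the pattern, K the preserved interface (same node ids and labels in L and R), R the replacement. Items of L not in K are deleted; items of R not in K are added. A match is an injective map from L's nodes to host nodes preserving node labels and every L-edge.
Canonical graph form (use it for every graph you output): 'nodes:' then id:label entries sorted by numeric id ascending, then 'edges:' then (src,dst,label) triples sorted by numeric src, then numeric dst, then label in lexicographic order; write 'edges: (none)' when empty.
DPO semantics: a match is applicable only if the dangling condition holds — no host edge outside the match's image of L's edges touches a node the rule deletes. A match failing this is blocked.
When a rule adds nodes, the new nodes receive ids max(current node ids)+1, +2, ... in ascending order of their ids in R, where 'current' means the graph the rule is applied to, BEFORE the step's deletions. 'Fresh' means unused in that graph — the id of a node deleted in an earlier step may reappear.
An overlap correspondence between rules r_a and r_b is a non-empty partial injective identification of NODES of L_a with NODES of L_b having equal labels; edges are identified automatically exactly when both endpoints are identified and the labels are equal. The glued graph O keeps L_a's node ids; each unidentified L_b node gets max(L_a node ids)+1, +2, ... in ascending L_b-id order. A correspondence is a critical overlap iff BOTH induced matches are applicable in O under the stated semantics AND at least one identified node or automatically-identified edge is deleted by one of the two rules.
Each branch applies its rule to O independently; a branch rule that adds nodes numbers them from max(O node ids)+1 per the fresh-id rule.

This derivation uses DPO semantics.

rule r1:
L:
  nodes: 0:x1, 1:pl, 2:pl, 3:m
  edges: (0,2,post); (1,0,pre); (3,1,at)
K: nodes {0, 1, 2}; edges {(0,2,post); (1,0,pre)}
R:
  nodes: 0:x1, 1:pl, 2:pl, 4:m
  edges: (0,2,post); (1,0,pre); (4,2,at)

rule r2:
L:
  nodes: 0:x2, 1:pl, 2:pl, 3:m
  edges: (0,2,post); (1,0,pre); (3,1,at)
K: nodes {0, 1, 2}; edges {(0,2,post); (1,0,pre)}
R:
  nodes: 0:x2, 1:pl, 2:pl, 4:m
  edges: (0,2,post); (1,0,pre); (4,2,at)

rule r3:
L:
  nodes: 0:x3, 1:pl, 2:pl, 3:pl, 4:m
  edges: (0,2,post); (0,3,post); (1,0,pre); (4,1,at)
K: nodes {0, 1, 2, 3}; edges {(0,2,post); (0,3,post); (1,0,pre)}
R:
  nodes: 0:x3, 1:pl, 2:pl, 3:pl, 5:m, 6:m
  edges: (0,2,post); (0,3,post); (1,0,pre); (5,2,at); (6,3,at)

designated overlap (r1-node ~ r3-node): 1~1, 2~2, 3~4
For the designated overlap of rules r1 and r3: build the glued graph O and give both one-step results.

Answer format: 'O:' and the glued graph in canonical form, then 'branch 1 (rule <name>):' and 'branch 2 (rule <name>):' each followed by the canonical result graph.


O:
nodes: 0:x1, 1:pl, 2:pl, 3:m, 4:x3, 5:pl
edges: (0,2,post); (1,0,pre); (1,4,pre); (3,1,at); (4,2,post); (4,5,post)
branch 1 (rule r1):
nodes: 0:x1, 1:pl, 2:pl, 4:x3, 5:pl, 6:m
edges: (0,2,post); (1,0,pre); (1,4,pre); (4,2,post); (4,5,post); (6,2,at)
branch 2 (rule r3):
nodes: 0:x1, 1:pl, 2:pl, 4:x3, 5:pl, 6:m, 7:m
edges: (0,2,post); (1,0,pre); (1,4,pre); (4,2,post); (4,5,post); (6,2,at); (7,5,at)


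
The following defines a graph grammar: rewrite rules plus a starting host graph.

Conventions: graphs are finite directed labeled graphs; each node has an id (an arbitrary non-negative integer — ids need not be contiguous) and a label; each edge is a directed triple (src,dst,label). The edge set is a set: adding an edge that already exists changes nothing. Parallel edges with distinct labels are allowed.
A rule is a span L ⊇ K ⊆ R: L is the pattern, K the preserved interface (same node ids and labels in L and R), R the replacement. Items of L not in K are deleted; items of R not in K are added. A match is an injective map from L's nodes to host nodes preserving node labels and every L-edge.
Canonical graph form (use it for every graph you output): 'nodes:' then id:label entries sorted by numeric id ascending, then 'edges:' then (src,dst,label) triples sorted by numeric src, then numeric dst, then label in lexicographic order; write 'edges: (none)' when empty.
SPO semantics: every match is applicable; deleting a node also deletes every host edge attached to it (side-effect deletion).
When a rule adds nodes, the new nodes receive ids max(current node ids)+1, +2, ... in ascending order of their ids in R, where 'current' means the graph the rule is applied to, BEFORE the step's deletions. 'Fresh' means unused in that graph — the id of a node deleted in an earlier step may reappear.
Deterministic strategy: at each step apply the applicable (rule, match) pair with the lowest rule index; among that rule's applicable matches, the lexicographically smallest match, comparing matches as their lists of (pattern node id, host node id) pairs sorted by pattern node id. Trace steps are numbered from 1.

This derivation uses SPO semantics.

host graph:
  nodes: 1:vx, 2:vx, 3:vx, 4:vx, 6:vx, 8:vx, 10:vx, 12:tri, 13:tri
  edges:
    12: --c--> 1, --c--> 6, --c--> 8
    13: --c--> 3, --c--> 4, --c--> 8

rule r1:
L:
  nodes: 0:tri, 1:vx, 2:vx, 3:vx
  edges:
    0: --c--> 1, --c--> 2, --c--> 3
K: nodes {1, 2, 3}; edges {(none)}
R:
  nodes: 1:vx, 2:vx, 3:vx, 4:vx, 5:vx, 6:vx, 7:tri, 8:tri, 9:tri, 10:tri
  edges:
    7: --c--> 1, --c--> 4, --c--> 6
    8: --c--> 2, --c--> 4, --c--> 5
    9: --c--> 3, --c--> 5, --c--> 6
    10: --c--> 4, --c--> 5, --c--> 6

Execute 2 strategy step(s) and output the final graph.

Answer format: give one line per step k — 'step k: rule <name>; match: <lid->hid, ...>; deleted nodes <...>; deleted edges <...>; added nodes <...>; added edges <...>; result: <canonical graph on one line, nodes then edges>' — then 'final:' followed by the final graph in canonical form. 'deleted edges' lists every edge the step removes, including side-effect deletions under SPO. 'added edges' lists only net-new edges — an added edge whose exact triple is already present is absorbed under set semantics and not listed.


step 1: rule r1; match: 0->12, 1->1, 2->6, 3->8; deleted nodes 12; deleted edges (12,1,c); (12,6,c); (12,8,c); added nodes 14, 15, 16, 17, 18, 19, 20; added edges (17,1,c); (17,14,c); (17,16,c); (18,6,c); (18,14,c); (18,15,c); (19,8,c); (19,15,c); (19,16,c); (20,14,c); (20,15,c); (20,16,c); result: nodes: 1:vx, 2:vx, 3:vx, 4:vx, 6:vx, 8:vx, 10:vx, 13:tri, 14:vx, 15:vx, 16:vx, 17:tri, 18:tri, 19:tri, 20:tri edges: (13,3,c); (13,4,c); (13,8,c); (17,1,c); (17,14,c); (17,16,c); (18,6,c); (18,14,c); (18,15,c); (19,8,c); (19,15,c); (19,16,c); (20,14,c); (20,15,c); (20,16,c)
step 2: rule r1; match: 0->13, 1->3, 2->4, 3->8; deleted nodes 13; deleted edges (13,3,c); (13,4,c); (13,8,c); added nodes 21, 22, 23, 24, 25, 26, 27; added edges (24,3,c); (24,21,c); (24,23,c); (25,4,c); (25,21,c); (25,22,c); (26,8,c); (26,22,c); (26,23,c); (27,21,c); (27,22,c); (27,23,c); result: nodes: 1:vx, 2:vx, 3:vx, 4:vx, 6:vx, 8:vx, 10:vx, 14:vx, 15:vx, 16:vx, 17:tri, 18:tri, 19:tri, 20:tri, 21:vx, 22:vx, 23:vx, 24:tri, 25:tri, 26:tri, 27:tri edges: (17,1,c); (17,14,c); (17,16,c); (18,6,c); (18,14,c); (18,15,c); (19,8,c); (19,15,c); (19,16,c); (20,14,c); (20,15,c); (20,16,c); (24,3,c); (24,21,c); (24,23,c); (25,4,c); (25,21,c); (25,22,c); (26,8,c); (26,22,c); (26,23,c); (27,21,c); (27,22,c); (27,23,c)
final:
nodes: 1:vx, 2:vx, 3:vx, 4:vx, 6:vx, 8:vx, 10:vx, 14:vx, 15:vx, 16:vx, 17:tri, 18:tri, 19:tri, 20:tri, 21:vx, 22:vx, 23:vx, 24:tri, 25:tri, 26:tri, 27:tri
edges: (17,1,c); (17,14,c); (17,16,c); (18,6,c); (18,14,c); (18,15,c); (19,8,c); (19,15,c); (19,16,c); (20,14,c); (20,15,c); (20,16,c); (24,3,c); (24,21,c); (24,23,c); (25,4,c); (25,21,c); (25,22,c); (26,8,c); (26,22,c); (26,23,c); (27,21,c); (27,22,c); (27,23,c)


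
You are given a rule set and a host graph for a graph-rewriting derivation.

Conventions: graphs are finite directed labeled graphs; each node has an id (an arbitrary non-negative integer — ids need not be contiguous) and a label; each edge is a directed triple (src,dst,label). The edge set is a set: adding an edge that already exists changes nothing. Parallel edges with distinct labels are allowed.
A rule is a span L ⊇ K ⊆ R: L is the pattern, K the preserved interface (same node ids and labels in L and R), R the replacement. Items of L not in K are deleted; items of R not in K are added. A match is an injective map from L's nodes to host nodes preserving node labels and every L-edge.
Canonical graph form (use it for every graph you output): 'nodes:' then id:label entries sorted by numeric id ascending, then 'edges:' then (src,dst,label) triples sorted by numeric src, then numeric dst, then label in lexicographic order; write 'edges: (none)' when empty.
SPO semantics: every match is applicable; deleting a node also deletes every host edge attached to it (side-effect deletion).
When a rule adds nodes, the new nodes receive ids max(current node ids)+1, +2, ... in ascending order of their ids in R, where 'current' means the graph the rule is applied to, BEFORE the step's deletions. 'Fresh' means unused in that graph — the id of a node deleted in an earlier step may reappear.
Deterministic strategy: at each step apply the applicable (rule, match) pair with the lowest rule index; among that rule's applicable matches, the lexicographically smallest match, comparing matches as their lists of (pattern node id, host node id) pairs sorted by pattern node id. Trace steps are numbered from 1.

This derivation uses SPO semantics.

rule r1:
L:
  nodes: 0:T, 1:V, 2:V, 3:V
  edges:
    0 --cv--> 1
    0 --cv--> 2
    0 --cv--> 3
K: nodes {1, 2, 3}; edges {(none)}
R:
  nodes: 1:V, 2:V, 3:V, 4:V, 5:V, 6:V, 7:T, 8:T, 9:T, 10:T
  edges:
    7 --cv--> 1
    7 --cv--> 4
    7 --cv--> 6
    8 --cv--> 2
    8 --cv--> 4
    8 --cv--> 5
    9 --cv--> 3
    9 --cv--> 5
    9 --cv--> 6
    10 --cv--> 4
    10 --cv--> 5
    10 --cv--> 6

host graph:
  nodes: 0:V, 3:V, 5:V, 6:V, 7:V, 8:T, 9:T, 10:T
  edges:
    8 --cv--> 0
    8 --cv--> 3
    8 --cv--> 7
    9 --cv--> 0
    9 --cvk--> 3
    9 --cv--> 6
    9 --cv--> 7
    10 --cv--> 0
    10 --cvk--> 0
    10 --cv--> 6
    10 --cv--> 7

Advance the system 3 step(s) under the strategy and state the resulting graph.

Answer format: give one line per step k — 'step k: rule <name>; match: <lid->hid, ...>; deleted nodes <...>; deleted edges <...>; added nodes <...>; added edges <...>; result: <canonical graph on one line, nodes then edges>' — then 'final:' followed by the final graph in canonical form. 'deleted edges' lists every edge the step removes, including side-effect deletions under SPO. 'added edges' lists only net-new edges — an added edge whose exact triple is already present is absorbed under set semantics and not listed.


step 1: rule r1; match: 0->8, 1->0, 2->3, 3->7; deleted nodes 8; deleted edges (8,0,cv); (8,3,cv); (8,7,cv); added nodes 11, 12, 13, 14, 15, 16, 17; added edges (14,0,cv); (14,11,cv); (14,13,cv); (15,3,cv); (15,11,cv); (15,12,cv); (16,7,cv); (16,12,cv); (16,13,cv); (17,11,cv); (17,12,cv); (17,13,cv); result: nodes: 0:V, 3:V, 5:V, 6:V, 7:V, 9:T, 10:T, 11:V, 12:V, 13:V, 14:T, 15:T, 16:T, 17:T edges: (9,0,cv); (9,3,cvk); (9,6,cv); (9,7,cv); (10,0,cv); (10,0,cvk); (10,6,cv); (10,7,cv); (14,0,cv); (14,11,cv); (14,13,cv); (15,3,cv); (15,11,cv); (15,12,cv); (16,7,cv); (16,12,cv); (16,13,cv); (17,11,cv); (17,12,cv); (17,13,cv)
step 2: rule r1; match: 0->9, 1->0, 2->6, 3->7; deleted nodes 9; deleted edges (9,0,cv); (9,3,cvk); (9,6,cv); (9,7,cv); added nodes 18, 19, 20, 21, 22, 23, 24; added edges (21,0,cv); (21,18,cv); (21,20,cv); (22,6,cv); (22,18,cv); (22,19,cv); (23,7,cv); (23,19,cv); (23,20,cv); (24,18,cv); (24,19,cv); (24,20,cv); result: nodes: 0:V, 3:V, 5:V, 6:V, 7:V, 10:T, 11:V, 12:V, 13:V, 14:T, 15:T, 16:T, 17:T, 18:V, 19:V, 20:V, 21:T, 22:T, 23:T, 24:T edges: (10,0,cv); (10,0,cvk); (10,6,cv); (10,7,cv); (14,0,cv); (14,11,cv); (14,13,cv); (15,3,cv); (15,11,cv); (15,12,cv); (16,7,cv); (16,12,cv); (16,13,cv); (17,11,cv); (17,12,cv); (17,13,cv); (21,0,cv); (21,18,cv); (21,20,cv); (22,6,cv); (22,18,cv); (22,19,cv); (23,7,cv); (23,19,cv); (23,20,cv); (24,18,cv); (24,19,cv); (24,20,cv)
step 3: rule r1; match: 0->10, 1->0, 2->6, 3->7; deleted nodes 10; deleted edges (10,0,cv); (10,0,cvk); (10,6,cv); (10,7,cv); added nodes 25, 26, 27, 28, 29, 30, 31; added edges (28,0,cv); (28,25,cv); (28,27,cv); (29,6,cv); (29,25,cv); (29,26,cv); (30,7,cv); (30,26,cv); (30,27,cv); (31,25,cv); (31,26,cv); (31,27,cv); result: nodes: 0:V, 3:V, 5:V, 6:V, 7:V, 11:V, 12:V, 13:V, 14:T, 15:T, 16:T, 17:T, 18:V, 19:V, 20:V, 21:T, 22:T, 23:T, 24:T, 25:V, 26:V, 27:V, 28:T, 29:T, 30:T, 31:T edges: (14,0,cv); (14,11,cv); (14,13,cv); (15,3,cv); (15,11,cv); (15,12,cv); (16,7,cv); (16,12,cv); (16,13,cv); (17,11,cv); (17,12,cv); (17,13,cv); (21,0,cv); (21,18,cv); (21,20,cv); (22,6,cv); (22,18,cv); (22,19,cv); (23,7,cv); (23,19,cv); (23,20,cv); (24,18,cv); (24,19,cv); (24,20,cv); (28,0,cv); (28,25,cv); (28,27,cv); (29,6,cv); (29,25,cv); (29,26,cv); (30,7,cv); (30,26,cv); (30,27,cv); (31,25,cv); (31,26,cv); (31,27,cv)
final:
nodes: 0:V, 3:V, 5:V, 6:V, 7:V, 11:V, 12:V, 13:V, 14:T, 15:T, 16:T, 17:T, 18:V, 19:V, 20:V, 21:T, 22:T, 23:T, 24:T, 25:V, 26:V, 27:V, 28:T, 29:T, 30:T, 31:T
edges: (14,0,cv); (14,11,cv); (14,13,cv); (15,3,cv); (15,11,cv); (15,12,cv); (16,7,cv); (16,12,cv); (16,13,cv); (17,11,cv); (17,12,cv); (17,13,cv); (21,0,cv); (21,18,cv); (21,20,cv); (22,6,cv); (22,18,cv); (22,19,cv); (23,7,cv); (23,19,cv); (23,20,cv); (24,18,cv); (24,19,cv); (24,20,cv); (28,0,cv); (28,25,cv); (28,27,cv); (29,6,cv); (29,25,cv); (29,26,cv); (30,7,cv); (30,26,cv); (30,27,cv); (31,25,cv); (31,26,cv); (31,27,cv)


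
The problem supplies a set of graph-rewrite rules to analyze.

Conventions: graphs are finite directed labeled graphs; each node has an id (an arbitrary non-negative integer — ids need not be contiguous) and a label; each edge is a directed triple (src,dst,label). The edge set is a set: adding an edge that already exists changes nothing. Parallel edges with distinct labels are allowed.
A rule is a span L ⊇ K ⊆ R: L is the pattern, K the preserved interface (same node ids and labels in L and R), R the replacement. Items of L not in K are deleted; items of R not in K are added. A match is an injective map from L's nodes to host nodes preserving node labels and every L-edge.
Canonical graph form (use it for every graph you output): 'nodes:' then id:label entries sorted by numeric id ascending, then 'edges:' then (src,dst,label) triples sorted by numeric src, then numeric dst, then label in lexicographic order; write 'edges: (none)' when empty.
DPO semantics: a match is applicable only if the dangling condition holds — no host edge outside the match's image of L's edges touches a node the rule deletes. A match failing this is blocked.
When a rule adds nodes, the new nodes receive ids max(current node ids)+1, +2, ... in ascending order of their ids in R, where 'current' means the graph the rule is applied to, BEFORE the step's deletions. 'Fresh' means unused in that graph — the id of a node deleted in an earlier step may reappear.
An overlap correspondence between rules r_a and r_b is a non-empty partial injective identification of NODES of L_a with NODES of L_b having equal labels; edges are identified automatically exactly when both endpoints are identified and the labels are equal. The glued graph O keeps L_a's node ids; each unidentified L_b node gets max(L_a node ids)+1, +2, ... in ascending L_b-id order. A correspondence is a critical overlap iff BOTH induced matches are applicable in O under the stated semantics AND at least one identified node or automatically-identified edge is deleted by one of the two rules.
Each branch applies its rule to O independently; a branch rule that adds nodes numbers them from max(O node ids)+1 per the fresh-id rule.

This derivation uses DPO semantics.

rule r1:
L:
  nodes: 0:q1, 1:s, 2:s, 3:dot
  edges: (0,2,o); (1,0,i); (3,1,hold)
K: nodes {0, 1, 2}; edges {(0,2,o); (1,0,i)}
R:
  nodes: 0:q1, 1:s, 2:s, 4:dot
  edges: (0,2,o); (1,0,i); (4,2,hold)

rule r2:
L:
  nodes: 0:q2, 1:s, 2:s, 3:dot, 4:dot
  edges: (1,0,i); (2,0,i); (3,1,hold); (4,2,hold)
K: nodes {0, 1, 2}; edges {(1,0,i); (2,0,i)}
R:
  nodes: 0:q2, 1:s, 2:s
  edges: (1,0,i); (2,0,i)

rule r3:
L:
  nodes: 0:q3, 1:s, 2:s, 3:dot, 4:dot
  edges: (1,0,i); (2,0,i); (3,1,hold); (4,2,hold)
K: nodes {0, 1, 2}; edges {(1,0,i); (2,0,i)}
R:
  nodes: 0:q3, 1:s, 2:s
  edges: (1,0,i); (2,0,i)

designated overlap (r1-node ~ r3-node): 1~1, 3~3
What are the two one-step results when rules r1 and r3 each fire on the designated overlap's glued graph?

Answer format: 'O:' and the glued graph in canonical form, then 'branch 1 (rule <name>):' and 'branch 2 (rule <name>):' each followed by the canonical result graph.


O:
nodes: 0:q1, 1:s, 2:s, 3:dot, 4:q3, 5:s, 6:dot
edges: (0,2,o); (1,0,i); (1,4,i); (3,1,hold); (5,4,i); (6,5,hold)
branch 1 (rule r1):
nodes: 0:q1, 1:s, 2:s, 4:q3, 5:s, 6:dot, 7:dot
edges: (0,2,o); (1,0,i); (1,4,i); (5,4,i); (6,5,hold); (7,2,hold)
branch 2 (rule r3):
nodes: 0:q1, 1:s, 2:s, 4:q3, 5:s
edges: (0,2,o); (1,0,i); (1,4,i); (5,4,i)


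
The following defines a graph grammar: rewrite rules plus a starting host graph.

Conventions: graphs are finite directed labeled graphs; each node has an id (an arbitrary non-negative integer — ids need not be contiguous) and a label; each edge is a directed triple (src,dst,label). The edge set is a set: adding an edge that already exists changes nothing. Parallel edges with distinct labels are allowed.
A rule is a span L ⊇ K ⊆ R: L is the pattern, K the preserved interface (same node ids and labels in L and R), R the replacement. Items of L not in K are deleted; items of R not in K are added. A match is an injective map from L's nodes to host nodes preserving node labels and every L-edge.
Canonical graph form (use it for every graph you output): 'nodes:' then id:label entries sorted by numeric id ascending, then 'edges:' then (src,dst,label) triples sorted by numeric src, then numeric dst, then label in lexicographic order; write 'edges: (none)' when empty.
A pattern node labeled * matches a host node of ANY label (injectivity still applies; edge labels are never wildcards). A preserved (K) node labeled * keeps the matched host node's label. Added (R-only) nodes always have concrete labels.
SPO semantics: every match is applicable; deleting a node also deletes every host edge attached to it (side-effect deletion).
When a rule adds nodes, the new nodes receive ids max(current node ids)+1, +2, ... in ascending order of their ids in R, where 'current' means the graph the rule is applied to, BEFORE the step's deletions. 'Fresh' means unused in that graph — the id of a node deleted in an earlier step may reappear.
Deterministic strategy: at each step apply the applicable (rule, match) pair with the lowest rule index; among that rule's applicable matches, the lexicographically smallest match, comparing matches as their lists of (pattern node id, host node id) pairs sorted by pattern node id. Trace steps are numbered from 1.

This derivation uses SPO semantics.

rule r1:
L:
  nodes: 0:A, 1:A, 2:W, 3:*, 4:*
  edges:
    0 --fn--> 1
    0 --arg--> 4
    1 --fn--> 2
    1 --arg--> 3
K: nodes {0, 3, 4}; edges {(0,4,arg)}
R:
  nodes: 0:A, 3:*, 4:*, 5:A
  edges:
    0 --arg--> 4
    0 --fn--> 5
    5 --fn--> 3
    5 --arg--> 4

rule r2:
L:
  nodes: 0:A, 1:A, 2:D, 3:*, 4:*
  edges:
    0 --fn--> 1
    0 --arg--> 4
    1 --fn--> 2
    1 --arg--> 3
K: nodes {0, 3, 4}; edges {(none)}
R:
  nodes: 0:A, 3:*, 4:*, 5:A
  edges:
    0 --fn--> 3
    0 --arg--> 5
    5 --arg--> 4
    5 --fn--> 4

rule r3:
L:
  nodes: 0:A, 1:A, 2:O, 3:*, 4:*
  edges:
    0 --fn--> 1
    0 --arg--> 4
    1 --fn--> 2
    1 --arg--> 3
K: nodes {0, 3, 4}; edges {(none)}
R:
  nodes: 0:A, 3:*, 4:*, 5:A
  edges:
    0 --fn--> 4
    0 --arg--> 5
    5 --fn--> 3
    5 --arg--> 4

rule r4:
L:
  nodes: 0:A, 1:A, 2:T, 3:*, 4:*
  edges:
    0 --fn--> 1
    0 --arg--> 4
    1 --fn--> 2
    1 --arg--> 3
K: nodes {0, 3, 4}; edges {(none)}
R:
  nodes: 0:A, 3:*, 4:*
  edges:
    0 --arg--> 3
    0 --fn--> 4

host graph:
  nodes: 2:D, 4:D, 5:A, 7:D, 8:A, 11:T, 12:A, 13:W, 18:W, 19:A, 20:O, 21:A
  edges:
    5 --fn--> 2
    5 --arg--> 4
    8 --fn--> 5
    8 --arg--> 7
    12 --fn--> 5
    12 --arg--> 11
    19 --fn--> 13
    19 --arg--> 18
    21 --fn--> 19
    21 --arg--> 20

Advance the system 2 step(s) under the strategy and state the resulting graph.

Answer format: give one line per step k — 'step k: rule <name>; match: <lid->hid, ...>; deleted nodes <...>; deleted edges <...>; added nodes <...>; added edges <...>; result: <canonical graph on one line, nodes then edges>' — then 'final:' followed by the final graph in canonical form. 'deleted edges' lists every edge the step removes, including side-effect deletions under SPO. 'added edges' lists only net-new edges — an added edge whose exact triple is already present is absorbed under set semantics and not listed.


step 1: rule r1; match: 0->21, 1->19, 2->13, 3->18, 4->20; deleted nodes 13, 19; deleted edges (19,13,fn); (19,18,arg); (21,19,fn); added nodes 22; added edges (21,22,fn); (22,18,fn); (22,20,arg); result: nodes: 2:D, 4:D, 5:A, 7:D, 8:A, 11:T, 12:A, 18:W, 20:O, 21:A, 22:A edges: (5,2,fn); (5,4,arg); (8,5,fn); (8,7,arg); (12,5,fn); (12,11,arg); (21,20,arg); (21,22,fn); (22,18,fn); (22,20,arg)
step 2: rule r2; match: 0->8, 1->5, 2->2, 3->4, 4->7; deleted nodes 2, 5; deleted edges (5,2,fn); (5,4,arg); (8,5,fn); (8,7,arg); (12,5,fn); added nodes 23; added edges (8,4,fn); (8,23,arg); (23,7,arg); (23,7,fn); result: nodes: 4:D, 7:D, 8:A, 11:T, 12:A, 18:W, 20:O, 21:A, 22:A, 23:A edges: (8,4,fn); (8,23,arg); (12,11,arg); (21,20,arg); (21,22,fn); (22,18,fn); (22,20,arg); (23,7,arg); (23,7,fn)
final:
nodes: 4:D, 7:D, 8:A, 11:T, 12:A, 18:W, 20:O, 21:A, 22:A, 23:A
edges: (8,4,fn); (8,23,arg); (12,11,arg); (21,20,arg); (21,22,fn); (22,18,fn); (22,20,arg); (23,7,arg); (23,7,fn)


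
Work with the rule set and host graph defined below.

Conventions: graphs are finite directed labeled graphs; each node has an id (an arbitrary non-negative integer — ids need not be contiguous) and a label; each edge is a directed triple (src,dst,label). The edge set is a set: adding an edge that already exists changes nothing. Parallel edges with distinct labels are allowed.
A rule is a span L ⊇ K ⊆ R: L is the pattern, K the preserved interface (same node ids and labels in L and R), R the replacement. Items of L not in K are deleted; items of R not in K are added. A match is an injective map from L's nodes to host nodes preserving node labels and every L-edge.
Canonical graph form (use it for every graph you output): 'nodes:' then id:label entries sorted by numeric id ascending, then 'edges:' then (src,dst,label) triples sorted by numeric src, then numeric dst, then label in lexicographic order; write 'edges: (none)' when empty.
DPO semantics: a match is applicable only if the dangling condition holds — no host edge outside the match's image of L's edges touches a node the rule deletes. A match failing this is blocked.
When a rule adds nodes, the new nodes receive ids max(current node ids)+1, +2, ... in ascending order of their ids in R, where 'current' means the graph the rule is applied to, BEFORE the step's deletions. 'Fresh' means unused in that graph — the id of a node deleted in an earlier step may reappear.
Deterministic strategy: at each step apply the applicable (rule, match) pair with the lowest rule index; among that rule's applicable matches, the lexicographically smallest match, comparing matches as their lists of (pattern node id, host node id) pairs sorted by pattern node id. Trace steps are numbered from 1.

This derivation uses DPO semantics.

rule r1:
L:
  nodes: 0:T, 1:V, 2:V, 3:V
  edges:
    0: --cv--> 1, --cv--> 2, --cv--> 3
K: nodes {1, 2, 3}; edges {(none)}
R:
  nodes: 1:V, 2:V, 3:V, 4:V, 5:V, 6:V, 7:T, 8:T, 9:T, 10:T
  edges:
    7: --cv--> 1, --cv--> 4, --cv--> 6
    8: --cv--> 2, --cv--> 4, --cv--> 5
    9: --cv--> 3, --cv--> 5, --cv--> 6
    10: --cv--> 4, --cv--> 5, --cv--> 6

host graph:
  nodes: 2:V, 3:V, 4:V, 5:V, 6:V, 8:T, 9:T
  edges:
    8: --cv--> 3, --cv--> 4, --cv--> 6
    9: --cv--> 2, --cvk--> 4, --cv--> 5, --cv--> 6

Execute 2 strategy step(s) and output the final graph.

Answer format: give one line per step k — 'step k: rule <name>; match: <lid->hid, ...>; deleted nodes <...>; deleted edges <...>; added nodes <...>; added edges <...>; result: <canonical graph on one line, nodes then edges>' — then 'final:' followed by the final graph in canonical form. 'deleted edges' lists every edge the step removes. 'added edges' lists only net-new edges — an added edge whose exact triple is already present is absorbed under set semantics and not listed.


step 1: rule r1; match: 0->8, 1->3, 2->4, 3->6; deleted nodes 8; deleted edges (8,3,cv); (8,4,cv); (8,6,cv); added nodes 10, 11, 12, 13, 14, 15, 16; added edges (13,3,cv); (13,10,cv); (13,12,cv); (14,4,cv); (14,10,cv); (14,11,cv); (15,6,cv); (15,11,cv); (15,12,cv); (16,10,cv); (16,11,cv); (16,12,cv); result: nodes: 2:V, 3:V, 4:V, 5:V, 6:V, 9:T, 10:V, 11:V, 12:V, 13:T, 14:T, 15:T, 16:T edges: (9,2,cv); (9,4,cvk); (9,5,cv); (9,6,cv); (13,3,cv); (13,10,cv); (13,12,cv); (14,4,cv); (14,10,cv); (14,11,cv); (15,6,cv); (15,11,cv); (15,12,cv); (16,10,cv); (16,11,cv); (16,12,cv)
step 2: rule r1; match: 0->13, 1->3, 2->10, 3->12; deleted nodes 13; deleted edges (13,3,cv); (13,10,cv); (13,12,cv); added nodes 17, 18, 19, 20, 21, 22, 23; added edges (20,3,cv); (20,17,cv); (20,19,cv); (21,10,cv); (21,17,cv); (21,18,cv); (22,12,cv); (22,18,cv); (22,19,cv); (23,17,cv); (23,18,cv); (23,19,cv); result: nodes: 2:V, 3:V, 4:V, 5:V, 6:V, 9:T, 10:V, 11:V, 12:V, 14:T, 15:T, 16:T, 17:V, 18:V, 19:V, 20:T, 21:T, 22:T, 23:T edges: (9,2,cv); (9,4,cvk); (9,5,cv); (9,6,cv); (14,4,cv); (14,10,cv); (14,11,cv); (15,6,cv); (15,11,cv); (15,12,cv); (16,10,cv); (16,11,cv); (16,12,cv); (20,3,cv); (20,17,cv); (20,19,cv); (21,10,cv); (21,17,cv); (21,18,cv); (22,12,cv); (22,18,cv); (22,19,cv); (23,17,cv); (23,18,cv); (23,19,cv)
final:
nodes: 2:V, 3:V, 4:V, 5:V, 6:V, 9:T, 10:V, 11:V, 12:V, 14:T, 15:T, 16:T, 17:V, 18:V, 19:V, 20:T, 21:T, 22:T, 23:T
edges: (9,2,cv); (9,4,cvk); (9,5,cv); (9,6,cv); (14,4,cv); (14,10,cv); (14,11,cv); (15,6,cv); (15,11,cv); (15,12,cv); (16,10,cv); (16,11,cv); (16,12,cv); (20,3,cv); (20,17,cv); (20,19,cv); (21,10,cv); (21,17,cv); (21,18,cv); (22,12,cv); (22,18,cv); (22,19,cv); (23,17,cv); (23,18,cv); (23,19,cv)


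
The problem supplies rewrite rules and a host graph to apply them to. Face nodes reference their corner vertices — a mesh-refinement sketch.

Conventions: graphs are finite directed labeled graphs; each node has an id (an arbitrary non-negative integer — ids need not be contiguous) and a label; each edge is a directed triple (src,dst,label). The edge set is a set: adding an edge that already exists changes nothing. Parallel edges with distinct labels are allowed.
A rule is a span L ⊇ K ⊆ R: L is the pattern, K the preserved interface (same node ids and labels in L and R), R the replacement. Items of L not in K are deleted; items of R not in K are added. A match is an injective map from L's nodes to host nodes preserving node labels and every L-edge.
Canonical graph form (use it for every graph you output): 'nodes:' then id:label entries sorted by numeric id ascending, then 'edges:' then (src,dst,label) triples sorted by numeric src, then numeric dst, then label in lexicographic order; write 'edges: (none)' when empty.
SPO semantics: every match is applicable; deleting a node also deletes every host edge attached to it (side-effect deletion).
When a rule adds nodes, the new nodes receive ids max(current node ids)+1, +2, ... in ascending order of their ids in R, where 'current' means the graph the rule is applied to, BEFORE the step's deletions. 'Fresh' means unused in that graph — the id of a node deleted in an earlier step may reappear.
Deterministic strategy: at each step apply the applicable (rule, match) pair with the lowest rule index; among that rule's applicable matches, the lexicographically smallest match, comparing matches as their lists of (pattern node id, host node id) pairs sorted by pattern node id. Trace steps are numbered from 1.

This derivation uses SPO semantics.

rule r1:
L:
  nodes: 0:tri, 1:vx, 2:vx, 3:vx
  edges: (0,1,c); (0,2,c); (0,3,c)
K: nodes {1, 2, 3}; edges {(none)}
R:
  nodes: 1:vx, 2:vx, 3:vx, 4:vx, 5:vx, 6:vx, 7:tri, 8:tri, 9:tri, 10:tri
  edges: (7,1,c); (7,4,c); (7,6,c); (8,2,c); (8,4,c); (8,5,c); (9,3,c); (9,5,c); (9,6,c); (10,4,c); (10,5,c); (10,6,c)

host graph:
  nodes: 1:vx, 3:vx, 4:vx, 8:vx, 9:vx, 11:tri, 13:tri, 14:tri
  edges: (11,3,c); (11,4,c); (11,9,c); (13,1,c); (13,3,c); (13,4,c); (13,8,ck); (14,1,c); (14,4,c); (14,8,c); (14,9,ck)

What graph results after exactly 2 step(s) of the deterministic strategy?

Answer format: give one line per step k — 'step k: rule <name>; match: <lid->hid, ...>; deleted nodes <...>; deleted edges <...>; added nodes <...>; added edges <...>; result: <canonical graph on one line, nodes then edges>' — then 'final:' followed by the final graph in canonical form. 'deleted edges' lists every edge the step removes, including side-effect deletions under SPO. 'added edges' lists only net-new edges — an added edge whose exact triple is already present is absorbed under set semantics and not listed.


step 1: rule r1; match: 0->11, 1->3, 2->4, 3->9; deleted nodes 11; deleted edges (11,3,c); (11,4,c); (11,9,c); added nodes 15, 16, 17, 18, 19, 20, 21; added edges (18,3,c); (18,15,c); (18,17,c); (19,4,c); (19,15,c); (19,16,c); (20,9,c); (20,16,c); (20,17,c); (21,15,c); (21,16,c); (21,17,c); result: nodes: 1:vx, 3:vx, 4:vx, 8:vx, 9:vx, 13:tri, 14:tri, 15:vx, 16:vx, 17:vx, 18:tri, 19:tri, 20:tri, 21:tri edges: (13,1,c); (13,3,c); (13,4,c); (13,8,ck); (14,1,c); (14,4,c); (14,8,c); (14,9,ck); (18,3,c); (18,15,c); (18,17,c); (19,4,c); (19,15,c); (19,16,c); (20,9,c); (20,16,c); (20,17,c); (21,15,c); (21,16,c); (21,17,c)
step 2: rule r1; match: 0->13, 1->1, 2->3, 3->4; deleted nodes 13; deleted edges (13,1,c); (13,3,c); (13,4,c); (13,8,ck); added nodes 22, 23, 24, 25, 26, 27, 28; added edges (25,1,c); (25,22,c); (25,24,c); (26,3,c); (26,22,c); (26,23,c); (27,4,c); (27,23,c); (27,24,c); (28,22,c); (28,23,c); (28,24,c); result: nodes: 1:vx, 3:vx, 4:vx, 8:vx, 9:vx, 14:tri, 15:vx, 16:vx, 17:vx, 18:tri, 19:tri, 20:tri, 21:tri, 22:vx, 23:vx, 24:vx, 25:tri, 26:tri, 27:tri, 28:tri edges: (14,1,c); (14,4,c); (14,8,c); (14,9,ck); (18,3,c); (18,15,c); (18,17,c); (19,4,c); (19,15,c); (19,16,c); (20,9,c); (20,16,c); (20,17,c); (21,15,c); (21,16,c); (21,17,c); (25,1,c); (25,22,c); (25,24,c); (26,3,c); (26,22,c); (26,23,c); (27,4,c); (27,23,c); (27,24,c); (28,22,c); (28,23,c); (28,24,c)
final:
nodes: 1:vx, 3:vx, 4:vx, 8:vx, 9:vx, 14:tri, 15:vx, 16:vx, 17:vx, 18:tri, 19:tri, 20:tri, 21:tri, 22:vx, 23:vx, 24:vx, 25:tri, 26:tri, 27:tri, 28:tri
edges: (14,1,c); (14,4,c); (14,8,c); (14,9,ck); (18,3,c); (18,15,c); (18,17,c); (19,4,c); (19,15,c); (19,16,c); (20,9,c); (20,16,c); (20,17,c); (21,15,c); (21,16,c); (21,17,c); (25,1,c); (25,22,c); (25,24,c); (26,3,c); (26,22,c); (26,23,c); (27,4,c); (27,23,c); (27,24,c); (28,22,c); (28,23,c); (28,24,c)


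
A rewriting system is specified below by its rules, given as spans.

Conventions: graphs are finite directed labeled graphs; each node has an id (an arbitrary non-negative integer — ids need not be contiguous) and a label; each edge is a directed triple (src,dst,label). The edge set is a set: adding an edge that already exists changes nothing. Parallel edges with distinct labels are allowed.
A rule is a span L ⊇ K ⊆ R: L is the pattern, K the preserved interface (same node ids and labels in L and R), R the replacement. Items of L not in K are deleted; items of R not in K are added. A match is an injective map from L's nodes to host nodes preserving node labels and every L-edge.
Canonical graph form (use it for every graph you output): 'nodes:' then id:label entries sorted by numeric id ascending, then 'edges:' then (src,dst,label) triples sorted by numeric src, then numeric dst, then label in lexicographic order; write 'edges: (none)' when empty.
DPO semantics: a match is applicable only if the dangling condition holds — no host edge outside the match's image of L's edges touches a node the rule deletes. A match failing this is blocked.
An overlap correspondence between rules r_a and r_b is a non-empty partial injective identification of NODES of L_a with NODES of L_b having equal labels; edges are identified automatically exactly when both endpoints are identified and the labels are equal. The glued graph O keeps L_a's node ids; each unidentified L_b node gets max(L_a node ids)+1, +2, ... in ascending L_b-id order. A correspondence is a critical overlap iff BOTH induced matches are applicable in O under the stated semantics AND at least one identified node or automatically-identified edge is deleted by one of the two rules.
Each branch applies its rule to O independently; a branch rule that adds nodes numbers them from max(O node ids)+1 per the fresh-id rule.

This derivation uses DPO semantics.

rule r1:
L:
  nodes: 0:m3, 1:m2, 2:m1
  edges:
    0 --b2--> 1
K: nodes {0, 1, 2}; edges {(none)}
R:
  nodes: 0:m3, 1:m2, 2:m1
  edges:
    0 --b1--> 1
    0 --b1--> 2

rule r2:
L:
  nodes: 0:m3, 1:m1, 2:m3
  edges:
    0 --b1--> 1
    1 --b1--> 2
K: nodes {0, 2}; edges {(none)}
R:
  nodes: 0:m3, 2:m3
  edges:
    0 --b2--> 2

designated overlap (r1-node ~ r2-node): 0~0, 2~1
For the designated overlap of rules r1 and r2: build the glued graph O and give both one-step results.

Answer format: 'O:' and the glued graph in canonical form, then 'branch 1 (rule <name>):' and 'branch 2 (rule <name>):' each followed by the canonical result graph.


O:
nodes: 0:m3, 1:m2, 2:m1, 3:m3
edges: (0,1,b2); (0,2,b1); (2,3,b1)
branch 1 (rule r1):
nodes: 0:m3, 1:m2, 2:m1, 3:m3
edges: (0,1,b1); (0,2,b1); (2,3,b1)
branch 2 (rule r2):
nodes: 0:m3, 1:m2, 3:m3
edges: (0,1,b2); (0,3,b2)


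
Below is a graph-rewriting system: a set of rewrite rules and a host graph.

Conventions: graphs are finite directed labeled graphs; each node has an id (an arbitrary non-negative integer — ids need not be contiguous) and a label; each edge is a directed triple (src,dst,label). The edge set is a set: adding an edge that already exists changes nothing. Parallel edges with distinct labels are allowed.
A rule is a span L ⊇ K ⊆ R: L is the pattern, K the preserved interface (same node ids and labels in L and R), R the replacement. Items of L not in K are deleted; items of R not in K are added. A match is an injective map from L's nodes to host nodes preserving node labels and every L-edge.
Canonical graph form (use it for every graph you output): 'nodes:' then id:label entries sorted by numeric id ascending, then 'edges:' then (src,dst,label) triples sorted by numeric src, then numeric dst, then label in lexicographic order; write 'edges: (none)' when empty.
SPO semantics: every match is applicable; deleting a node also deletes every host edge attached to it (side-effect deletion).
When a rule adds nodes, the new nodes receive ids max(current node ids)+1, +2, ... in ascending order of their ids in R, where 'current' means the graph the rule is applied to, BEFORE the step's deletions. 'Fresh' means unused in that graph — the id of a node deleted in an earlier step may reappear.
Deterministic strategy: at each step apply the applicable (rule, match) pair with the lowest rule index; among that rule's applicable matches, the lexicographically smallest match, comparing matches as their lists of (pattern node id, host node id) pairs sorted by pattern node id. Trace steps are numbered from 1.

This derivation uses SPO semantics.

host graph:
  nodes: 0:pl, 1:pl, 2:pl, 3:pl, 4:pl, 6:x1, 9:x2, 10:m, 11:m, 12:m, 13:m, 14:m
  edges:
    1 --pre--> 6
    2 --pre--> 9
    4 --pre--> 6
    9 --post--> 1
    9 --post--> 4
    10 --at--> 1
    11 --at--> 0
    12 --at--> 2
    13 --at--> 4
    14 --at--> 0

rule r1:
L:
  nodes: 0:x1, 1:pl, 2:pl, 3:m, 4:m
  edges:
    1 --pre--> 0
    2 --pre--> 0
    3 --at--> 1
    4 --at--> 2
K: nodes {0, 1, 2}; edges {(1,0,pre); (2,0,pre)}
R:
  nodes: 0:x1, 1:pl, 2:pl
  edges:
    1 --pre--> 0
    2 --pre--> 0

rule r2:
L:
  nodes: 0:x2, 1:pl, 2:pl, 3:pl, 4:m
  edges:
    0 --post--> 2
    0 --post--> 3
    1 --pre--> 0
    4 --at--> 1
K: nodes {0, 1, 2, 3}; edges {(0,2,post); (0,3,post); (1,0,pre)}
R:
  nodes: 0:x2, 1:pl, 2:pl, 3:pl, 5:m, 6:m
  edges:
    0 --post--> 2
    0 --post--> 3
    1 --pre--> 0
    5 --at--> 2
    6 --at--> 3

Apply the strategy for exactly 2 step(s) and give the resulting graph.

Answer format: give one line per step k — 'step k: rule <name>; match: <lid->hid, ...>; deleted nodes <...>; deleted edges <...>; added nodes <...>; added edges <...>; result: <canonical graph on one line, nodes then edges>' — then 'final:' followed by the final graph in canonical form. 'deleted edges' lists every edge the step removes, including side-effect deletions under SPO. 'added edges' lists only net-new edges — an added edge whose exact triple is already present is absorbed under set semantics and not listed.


step 1: rule r1; match: 0->6, 1->1, 2->4, 3->10, 4->13; deleted nodes 10, 13; deleted edges (10,1,at); (13,4,at); added nodes (none); added edges (none); result: nodes: 0:pl, 1:pl, 2:pl, 3:pl, 4:pl, 6:x1, 9:x2, 11:m, 12:m, 14:m edges: (1,6,pre); (2,9,pre); (4,6,pre); (9,1,post); (9,4,post); (11,0,at); (12,2,at); (14,0,at)
step 2: rule r2; match: 0->9, 1->2, 2->1, 3->4, 4->12; deleted nodes 12; deleted edges (12,2,at); added nodes 15, 16; added edges (15,1,at); (16,4,at); result: nodes: 0:pl, 1:pl, 2:pl, 3:pl, 4:pl, 6:x1, 9:x2, 11:m, 14:m, 15:m, 16:m edges: (1,6,pre); (2,9,pre); (4,6,pre); (9,1,post); (9,4,post); (11,0,at); (14,0,at); (15,1,at); (16,4,at)
final:
nodes: 0:pl, 1:pl, 2:pl, 3:pl, 4:pl, 6:x1, 9:x2, 11:m, 14:m, 15:m, 16:m
edges: (1,6,pre); (2,9,pre); (4,6,pre); (9,1,post); (9,4,post); (11,0,at); (14,0,at); (15,1,at); (16,4,at)
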